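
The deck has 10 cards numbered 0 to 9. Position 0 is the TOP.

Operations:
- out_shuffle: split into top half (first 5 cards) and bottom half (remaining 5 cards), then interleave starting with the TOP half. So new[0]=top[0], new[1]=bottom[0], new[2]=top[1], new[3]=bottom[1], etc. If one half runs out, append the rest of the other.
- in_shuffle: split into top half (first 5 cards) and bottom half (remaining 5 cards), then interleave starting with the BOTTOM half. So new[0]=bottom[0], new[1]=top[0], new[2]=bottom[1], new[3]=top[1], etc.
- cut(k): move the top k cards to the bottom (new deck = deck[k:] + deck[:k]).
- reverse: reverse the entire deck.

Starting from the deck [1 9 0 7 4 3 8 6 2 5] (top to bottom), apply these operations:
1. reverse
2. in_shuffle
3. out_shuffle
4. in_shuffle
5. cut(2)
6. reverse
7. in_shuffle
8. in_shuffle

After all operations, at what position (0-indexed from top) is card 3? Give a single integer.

After op 1 (reverse): [5 2 6 8 3 4 7 0 9 1]
After op 2 (in_shuffle): [4 5 7 2 0 6 9 8 1 3]
After op 3 (out_shuffle): [4 6 5 9 7 8 2 1 0 3]
After op 4 (in_shuffle): [8 4 2 6 1 5 0 9 3 7]
After op 5 (cut(2)): [2 6 1 5 0 9 3 7 8 4]
After op 6 (reverse): [4 8 7 3 9 0 5 1 6 2]
After op 7 (in_shuffle): [0 4 5 8 1 7 6 3 2 9]
After op 8 (in_shuffle): [7 0 6 4 3 5 2 8 9 1]
Card 3 is at position 4.

Answer: 4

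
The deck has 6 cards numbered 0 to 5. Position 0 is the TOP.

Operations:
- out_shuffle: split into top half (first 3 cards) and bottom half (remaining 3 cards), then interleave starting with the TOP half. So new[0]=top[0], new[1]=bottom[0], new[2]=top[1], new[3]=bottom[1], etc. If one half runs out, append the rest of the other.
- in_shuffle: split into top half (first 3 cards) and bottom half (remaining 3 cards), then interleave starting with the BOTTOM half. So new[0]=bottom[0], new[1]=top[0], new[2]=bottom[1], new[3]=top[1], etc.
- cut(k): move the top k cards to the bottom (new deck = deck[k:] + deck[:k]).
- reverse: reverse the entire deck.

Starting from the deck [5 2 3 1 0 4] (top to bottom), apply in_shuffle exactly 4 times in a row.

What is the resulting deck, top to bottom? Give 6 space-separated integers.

After op 1 (in_shuffle): [1 5 0 2 4 3]
After op 2 (in_shuffle): [2 1 4 5 3 0]
After op 3 (in_shuffle): [5 2 3 1 0 4]
After op 4 (in_shuffle): [1 5 0 2 4 3]

Answer: 1 5 0 2 4 3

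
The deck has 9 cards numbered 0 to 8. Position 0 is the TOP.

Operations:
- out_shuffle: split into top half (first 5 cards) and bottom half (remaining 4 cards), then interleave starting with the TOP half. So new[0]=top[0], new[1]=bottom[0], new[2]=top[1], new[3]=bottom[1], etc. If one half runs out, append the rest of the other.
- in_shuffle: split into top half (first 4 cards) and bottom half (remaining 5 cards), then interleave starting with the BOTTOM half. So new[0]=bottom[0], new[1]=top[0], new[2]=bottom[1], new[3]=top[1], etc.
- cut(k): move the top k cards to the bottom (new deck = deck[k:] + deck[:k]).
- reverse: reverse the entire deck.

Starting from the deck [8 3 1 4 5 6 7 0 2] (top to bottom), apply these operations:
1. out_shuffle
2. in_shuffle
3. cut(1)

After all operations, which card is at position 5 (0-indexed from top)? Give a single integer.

After op 1 (out_shuffle): [8 6 3 7 1 0 4 2 5]
After op 2 (in_shuffle): [1 8 0 6 4 3 2 7 5]
After op 3 (cut(1)): [8 0 6 4 3 2 7 5 1]
Position 5: card 2.

Answer: 2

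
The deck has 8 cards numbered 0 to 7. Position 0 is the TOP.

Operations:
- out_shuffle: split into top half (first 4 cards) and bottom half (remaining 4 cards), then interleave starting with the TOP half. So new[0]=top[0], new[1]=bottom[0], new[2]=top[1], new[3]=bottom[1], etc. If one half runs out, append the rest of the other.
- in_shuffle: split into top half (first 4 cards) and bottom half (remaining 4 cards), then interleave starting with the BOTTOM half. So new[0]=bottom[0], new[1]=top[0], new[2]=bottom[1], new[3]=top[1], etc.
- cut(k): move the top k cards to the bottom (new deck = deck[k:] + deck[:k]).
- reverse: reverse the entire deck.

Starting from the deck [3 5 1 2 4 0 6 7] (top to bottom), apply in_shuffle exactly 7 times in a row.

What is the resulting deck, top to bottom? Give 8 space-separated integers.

Answer: 4 3 0 5 6 1 7 2

Derivation:
After op 1 (in_shuffle): [4 3 0 5 6 1 7 2]
After op 2 (in_shuffle): [6 4 1 3 7 0 2 5]
After op 3 (in_shuffle): [7 6 0 4 2 1 5 3]
After op 4 (in_shuffle): [2 7 1 6 5 0 3 4]
After op 5 (in_shuffle): [5 2 0 7 3 1 4 6]
After op 6 (in_shuffle): [3 5 1 2 4 0 6 7]
After op 7 (in_shuffle): [4 3 0 5 6 1 7 2]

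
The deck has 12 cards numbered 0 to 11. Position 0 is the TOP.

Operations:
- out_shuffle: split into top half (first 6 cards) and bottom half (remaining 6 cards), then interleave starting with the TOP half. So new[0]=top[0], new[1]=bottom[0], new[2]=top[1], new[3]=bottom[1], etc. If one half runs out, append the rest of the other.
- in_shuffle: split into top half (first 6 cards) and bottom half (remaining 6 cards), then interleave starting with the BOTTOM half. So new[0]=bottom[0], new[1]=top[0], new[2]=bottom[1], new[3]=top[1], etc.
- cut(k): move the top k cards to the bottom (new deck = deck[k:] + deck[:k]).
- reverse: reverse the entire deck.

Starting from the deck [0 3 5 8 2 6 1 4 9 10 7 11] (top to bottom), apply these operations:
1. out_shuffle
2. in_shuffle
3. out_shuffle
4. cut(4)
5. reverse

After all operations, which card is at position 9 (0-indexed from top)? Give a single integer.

After op 1 (out_shuffle): [0 1 3 4 5 9 8 10 2 7 6 11]
After op 2 (in_shuffle): [8 0 10 1 2 3 7 4 6 5 11 9]
After op 3 (out_shuffle): [8 7 0 4 10 6 1 5 2 11 3 9]
After op 4 (cut(4)): [10 6 1 5 2 11 3 9 8 7 0 4]
After op 5 (reverse): [4 0 7 8 9 3 11 2 5 1 6 10]
Position 9: card 1.

Answer: 1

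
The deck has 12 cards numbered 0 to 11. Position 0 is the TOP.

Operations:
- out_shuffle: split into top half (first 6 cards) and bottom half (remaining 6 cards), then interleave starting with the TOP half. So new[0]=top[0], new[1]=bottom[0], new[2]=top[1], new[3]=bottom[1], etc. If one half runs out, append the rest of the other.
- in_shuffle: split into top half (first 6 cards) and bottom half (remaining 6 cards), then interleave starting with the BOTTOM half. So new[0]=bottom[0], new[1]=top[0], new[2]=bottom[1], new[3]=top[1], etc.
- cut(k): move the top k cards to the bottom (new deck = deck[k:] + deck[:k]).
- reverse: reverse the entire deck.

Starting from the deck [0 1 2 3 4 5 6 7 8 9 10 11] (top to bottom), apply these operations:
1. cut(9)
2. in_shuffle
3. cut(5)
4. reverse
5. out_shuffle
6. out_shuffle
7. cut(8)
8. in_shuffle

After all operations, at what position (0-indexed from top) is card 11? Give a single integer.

After op 1 (cut(9)): [9 10 11 0 1 2 3 4 5 6 7 8]
After op 2 (in_shuffle): [3 9 4 10 5 11 6 0 7 1 8 2]
After op 3 (cut(5)): [11 6 0 7 1 8 2 3 9 4 10 5]
After op 4 (reverse): [5 10 4 9 3 2 8 1 7 0 6 11]
After op 5 (out_shuffle): [5 8 10 1 4 7 9 0 3 6 2 11]
After op 6 (out_shuffle): [5 9 8 0 10 3 1 6 4 2 7 11]
After op 7 (cut(8)): [4 2 7 11 5 9 8 0 10 3 1 6]
After op 8 (in_shuffle): [8 4 0 2 10 7 3 11 1 5 6 9]
Card 11 is at position 7.

Answer: 7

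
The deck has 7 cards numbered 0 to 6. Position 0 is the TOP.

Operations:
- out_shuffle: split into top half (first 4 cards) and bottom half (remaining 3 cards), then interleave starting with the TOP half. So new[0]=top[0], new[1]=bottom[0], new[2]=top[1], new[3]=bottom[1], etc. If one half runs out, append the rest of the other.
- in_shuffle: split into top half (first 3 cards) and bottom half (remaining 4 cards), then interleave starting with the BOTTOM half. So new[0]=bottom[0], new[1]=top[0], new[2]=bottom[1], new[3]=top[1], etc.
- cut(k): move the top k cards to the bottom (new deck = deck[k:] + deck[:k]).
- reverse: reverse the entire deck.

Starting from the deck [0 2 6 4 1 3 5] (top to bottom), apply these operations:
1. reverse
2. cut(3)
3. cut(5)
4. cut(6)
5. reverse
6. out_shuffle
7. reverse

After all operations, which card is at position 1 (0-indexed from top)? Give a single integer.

Answer: 5

Derivation:
After op 1 (reverse): [5 3 1 4 6 2 0]
After op 2 (cut(3)): [4 6 2 0 5 3 1]
After op 3 (cut(5)): [3 1 4 6 2 0 5]
After op 4 (cut(6)): [5 3 1 4 6 2 0]
After op 5 (reverse): [0 2 6 4 1 3 5]
After op 6 (out_shuffle): [0 1 2 3 6 5 4]
After op 7 (reverse): [4 5 6 3 2 1 0]
Position 1: card 5.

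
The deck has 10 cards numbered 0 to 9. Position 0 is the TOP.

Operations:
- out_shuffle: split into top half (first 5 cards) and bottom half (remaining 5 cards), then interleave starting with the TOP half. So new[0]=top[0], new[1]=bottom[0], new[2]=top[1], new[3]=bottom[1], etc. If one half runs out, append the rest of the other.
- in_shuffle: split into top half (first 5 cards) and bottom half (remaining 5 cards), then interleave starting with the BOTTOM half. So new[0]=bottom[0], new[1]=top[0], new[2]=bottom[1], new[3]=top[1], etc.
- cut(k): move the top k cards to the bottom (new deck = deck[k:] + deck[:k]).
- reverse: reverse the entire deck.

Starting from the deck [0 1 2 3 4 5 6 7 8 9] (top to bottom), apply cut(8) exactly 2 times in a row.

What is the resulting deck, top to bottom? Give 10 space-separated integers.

After op 1 (cut(8)): [8 9 0 1 2 3 4 5 6 7]
After op 2 (cut(8)): [6 7 8 9 0 1 2 3 4 5]

Answer: 6 7 8 9 0 1 2 3 4 5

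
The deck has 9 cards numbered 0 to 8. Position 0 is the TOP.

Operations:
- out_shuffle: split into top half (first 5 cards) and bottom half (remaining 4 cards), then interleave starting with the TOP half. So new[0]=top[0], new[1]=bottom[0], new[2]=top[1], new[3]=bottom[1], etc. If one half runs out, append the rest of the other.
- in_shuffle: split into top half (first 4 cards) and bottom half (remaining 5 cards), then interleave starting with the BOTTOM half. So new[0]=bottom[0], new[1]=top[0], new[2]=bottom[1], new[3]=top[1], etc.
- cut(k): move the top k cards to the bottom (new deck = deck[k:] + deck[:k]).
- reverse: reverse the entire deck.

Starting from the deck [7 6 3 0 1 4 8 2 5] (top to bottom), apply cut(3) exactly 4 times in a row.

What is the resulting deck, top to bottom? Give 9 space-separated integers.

Answer: 0 1 4 8 2 5 7 6 3

Derivation:
After op 1 (cut(3)): [0 1 4 8 2 5 7 6 3]
After op 2 (cut(3)): [8 2 5 7 6 3 0 1 4]
After op 3 (cut(3)): [7 6 3 0 1 4 8 2 5]
After op 4 (cut(3)): [0 1 4 8 2 5 7 6 3]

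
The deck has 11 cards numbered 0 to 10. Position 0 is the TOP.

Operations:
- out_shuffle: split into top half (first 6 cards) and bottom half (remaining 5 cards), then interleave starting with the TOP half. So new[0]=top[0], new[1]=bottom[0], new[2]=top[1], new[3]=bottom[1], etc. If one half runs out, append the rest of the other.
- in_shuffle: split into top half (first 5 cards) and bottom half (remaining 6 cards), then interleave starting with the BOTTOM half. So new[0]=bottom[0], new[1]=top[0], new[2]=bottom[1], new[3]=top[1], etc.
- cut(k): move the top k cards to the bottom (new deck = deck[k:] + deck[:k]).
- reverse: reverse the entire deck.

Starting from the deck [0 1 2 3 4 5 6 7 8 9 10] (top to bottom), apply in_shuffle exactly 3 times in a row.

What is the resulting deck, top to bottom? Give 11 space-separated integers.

Answer: 6 2 9 5 1 8 4 0 7 3 10

Derivation:
After op 1 (in_shuffle): [5 0 6 1 7 2 8 3 9 4 10]
After op 2 (in_shuffle): [2 5 8 0 3 6 9 1 4 7 10]
After op 3 (in_shuffle): [6 2 9 5 1 8 4 0 7 3 10]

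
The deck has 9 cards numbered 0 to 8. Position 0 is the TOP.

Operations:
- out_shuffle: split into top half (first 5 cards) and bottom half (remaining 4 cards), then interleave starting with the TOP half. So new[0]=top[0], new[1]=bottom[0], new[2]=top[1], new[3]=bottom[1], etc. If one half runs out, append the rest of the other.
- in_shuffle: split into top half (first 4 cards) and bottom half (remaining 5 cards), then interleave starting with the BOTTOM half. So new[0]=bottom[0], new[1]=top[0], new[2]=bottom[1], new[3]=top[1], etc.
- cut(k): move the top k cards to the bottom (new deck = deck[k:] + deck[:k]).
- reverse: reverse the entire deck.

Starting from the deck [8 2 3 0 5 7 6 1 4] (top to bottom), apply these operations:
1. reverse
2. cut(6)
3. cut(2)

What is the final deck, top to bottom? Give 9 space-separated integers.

Answer: 8 4 1 6 7 5 0 3 2

Derivation:
After op 1 (reverse): [4 1 6 7 5 0 3 2 8]
After op 2 (cut(6)): [3 2 8 4 1 6 7 5 0]
After op 3 (cut(2)): [8 4 1 6 7 5 0 3 2]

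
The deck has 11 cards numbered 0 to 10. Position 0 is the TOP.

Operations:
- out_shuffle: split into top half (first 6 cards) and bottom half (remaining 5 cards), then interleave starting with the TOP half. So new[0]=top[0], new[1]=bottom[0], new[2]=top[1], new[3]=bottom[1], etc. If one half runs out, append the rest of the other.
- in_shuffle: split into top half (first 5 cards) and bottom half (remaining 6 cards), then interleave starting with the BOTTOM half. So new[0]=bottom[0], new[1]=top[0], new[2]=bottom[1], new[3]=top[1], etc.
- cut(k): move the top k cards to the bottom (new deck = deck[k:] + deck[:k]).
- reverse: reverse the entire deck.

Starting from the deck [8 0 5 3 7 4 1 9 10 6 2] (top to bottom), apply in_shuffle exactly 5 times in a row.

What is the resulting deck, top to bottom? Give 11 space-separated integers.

After op 1 (in_shuffle): [4 8 1 0 9 5 10 3 6 7 2]
After op 2 (in_shuffle): [5 4 10 8 3 1 6 0 7 9 2]
After op 3 (in_shuffle): [1 5 6 4 0 10 7 8 9 3 2]
After op 4 (in_shuffle): [10 1 7 5 8 6 9 4 3 0 2]
After op 5 (in_shuffle): [6 10 9 1 4 7 3 5 0 8 2]

Answer: 6 10 9 1 4 7 3 5 0 8 2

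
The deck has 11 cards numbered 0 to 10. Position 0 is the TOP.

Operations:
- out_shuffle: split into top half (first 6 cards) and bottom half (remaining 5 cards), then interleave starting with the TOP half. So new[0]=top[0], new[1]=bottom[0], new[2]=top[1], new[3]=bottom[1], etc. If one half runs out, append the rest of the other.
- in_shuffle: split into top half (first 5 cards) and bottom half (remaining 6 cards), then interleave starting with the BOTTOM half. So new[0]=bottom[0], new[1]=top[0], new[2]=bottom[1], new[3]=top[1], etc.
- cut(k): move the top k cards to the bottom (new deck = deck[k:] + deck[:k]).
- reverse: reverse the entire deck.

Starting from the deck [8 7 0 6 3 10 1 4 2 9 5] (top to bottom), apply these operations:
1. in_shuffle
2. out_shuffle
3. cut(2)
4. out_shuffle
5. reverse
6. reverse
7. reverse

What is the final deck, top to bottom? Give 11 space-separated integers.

After op 1 (in_shuffle): [10 8 1 7 4 0 2 6 9 3 5]
After op 2 (out_shuffle): [10 2 8 6 1 9 7 3 4 5 0]
After op 3 (cut(2)): [8 6 1 9 7 3 4 5 0 10 2]
After op 4 (out_shuffle): [8 4 6 5 1 0 9 10 7 2 3]
After op 5 (reverse): [3 2 7 10 9 0 1 5 6 4 8]
After op 6 (reverse): [8 4 6 5 1 0 9 10 7 2 3]
After op 7 (reverse): [3 2 7 10 9 0 1 5 6 4 8]

Answer: 3 2 7 10 9 0 1 5 6 4 8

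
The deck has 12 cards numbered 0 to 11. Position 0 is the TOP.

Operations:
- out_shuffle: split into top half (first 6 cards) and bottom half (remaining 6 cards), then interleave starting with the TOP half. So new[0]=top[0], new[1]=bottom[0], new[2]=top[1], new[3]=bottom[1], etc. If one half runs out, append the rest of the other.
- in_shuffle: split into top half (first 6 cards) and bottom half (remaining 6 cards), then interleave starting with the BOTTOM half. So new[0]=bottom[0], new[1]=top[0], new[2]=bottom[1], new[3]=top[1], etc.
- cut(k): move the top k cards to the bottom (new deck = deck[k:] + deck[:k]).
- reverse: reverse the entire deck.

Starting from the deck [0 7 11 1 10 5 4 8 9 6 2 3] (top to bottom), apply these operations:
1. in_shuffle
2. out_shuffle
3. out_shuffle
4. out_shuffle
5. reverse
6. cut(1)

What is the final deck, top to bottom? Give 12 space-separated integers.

After op 1 (in_shuffle): [4 0 8 7 9 11 6 1 2 10 3 5]
After op 2 (out_shuffle): [4 6 0 1 8 2 7 10 9 3 11 5]
After op 3 (out_shuffle): [4 7 6 10 0 9 1 3 8 11 2 5]
After op 4 (out_shuffle): [4 1 7 3 6 8 10 11 0 2 9 5]
After op 5 (reverse): [5 9 2 0 11 10 8 6 3 7 1 4]
After op 6 (cut(1)): [9 2 0 11 10 8 6 3 7 1 4 5]

Answer: 9 2 0 11 10 8 6 3 7 1 4 5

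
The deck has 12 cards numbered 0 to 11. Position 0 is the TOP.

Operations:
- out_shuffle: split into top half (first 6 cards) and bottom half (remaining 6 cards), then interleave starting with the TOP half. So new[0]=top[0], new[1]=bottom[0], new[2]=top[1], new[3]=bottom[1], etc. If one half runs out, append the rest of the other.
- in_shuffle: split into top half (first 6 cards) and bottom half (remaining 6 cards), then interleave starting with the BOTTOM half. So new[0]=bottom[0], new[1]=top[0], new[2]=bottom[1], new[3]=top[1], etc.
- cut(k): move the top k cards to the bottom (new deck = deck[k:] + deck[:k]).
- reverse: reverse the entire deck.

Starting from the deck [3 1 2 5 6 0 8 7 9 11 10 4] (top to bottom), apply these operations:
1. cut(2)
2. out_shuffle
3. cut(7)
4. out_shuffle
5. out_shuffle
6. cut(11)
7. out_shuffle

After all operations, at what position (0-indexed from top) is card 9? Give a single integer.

After op 1 (cut(2)): [2 5 6 0 8 7 9 11 10 4 3 1]
After op 2 (out_shuffle): [2 9 5 11 6 10 0 4 8 3 7 1]
After op 3 (cut(7)): [4 8 3 7 1 2 9 5 11 6 10 0]
After op 4 (out_shuffle): [4 9 8 5 3 11 7 6 1 10 2 0]
After op 5 (out_shuffle): [4 7 9 6 8 1 5 10 3 2 11 0]
After op 6 (cut(11)): [0 4 7 9 6 8 1 5 10 3 2 11]
After op 7 (out_shuffle): [0 1 4 5 7 10 9 3 6 2 8 11]
Card 9 is at position 6.

Answer: 6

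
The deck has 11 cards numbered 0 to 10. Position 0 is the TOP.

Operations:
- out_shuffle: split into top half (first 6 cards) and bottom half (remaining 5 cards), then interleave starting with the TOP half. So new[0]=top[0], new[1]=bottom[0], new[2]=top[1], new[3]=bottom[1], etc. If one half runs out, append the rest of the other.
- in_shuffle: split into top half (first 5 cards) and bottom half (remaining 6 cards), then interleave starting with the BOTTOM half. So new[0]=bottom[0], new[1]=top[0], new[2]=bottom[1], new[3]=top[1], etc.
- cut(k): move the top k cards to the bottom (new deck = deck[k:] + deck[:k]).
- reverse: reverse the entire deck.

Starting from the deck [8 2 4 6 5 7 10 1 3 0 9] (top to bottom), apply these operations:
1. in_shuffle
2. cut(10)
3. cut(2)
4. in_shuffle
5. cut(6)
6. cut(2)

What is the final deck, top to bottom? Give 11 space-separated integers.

After op 1 (in_shuffle): [7 8 10 2 1 4 3 6 0 5 9]
After op 2 (cut(10)): [9 7 8 10 2 1 4 3 6 0 5]
After op 3 (cut(2)): [8 10 2 1 4 3 6 0 5 9 7]
After op 4 (in_shuffle): [3 8 6 10 0 2 5 1 9 4 7]
After op 5 (cut(6)): [5 1 9 4 7 3 8 6 10 0 2]
After op 6 (cut(2)): [9 4 7 3 8 6 10 0 2 5 1]

Answer: 9 4 7 3 8 6 10 0 2 5 1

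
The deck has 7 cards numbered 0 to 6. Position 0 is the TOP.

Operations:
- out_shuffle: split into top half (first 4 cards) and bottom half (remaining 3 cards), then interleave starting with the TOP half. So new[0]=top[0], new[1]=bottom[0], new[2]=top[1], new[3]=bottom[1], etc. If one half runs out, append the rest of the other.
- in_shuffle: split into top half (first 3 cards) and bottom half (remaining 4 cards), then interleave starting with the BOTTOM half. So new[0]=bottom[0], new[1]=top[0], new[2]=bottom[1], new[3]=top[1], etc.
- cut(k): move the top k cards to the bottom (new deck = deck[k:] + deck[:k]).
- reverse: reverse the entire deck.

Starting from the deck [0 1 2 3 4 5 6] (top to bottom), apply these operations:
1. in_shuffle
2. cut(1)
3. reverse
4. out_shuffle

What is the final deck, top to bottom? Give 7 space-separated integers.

Answer: 3 1 6 4 2 0 5

Derivation:
After op 1 (in_shuffle): [3 0 4 1 5 2 6]
After op 2 (cut(1)): [0 4 1 5 2 6 3]
After op 3 (reverse): [3 6 2 5 1 4 0]
After op 4 (out_shuffle): [3 1 6 4 2 0 5]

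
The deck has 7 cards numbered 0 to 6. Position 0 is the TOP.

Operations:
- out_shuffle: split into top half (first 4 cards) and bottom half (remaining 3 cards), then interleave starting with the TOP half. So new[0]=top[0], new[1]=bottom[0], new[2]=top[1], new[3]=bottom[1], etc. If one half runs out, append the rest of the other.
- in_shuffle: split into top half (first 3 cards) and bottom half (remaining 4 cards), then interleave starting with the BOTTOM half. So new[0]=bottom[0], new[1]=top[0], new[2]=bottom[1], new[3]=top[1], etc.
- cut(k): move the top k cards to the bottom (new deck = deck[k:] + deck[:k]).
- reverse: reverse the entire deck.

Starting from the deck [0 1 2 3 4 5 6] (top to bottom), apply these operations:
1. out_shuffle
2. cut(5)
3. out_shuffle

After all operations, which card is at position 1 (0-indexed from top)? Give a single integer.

Answer: 1

Derivation:
After op 1 (out_shuffle): [0 4 1 5 2 6 3]
After op 2 (cut(5)): [6 3 0 4 1 5 2]
After op 3 (out_shuffle): [6 1 3 5 0 2 4]
Position 1: card 1.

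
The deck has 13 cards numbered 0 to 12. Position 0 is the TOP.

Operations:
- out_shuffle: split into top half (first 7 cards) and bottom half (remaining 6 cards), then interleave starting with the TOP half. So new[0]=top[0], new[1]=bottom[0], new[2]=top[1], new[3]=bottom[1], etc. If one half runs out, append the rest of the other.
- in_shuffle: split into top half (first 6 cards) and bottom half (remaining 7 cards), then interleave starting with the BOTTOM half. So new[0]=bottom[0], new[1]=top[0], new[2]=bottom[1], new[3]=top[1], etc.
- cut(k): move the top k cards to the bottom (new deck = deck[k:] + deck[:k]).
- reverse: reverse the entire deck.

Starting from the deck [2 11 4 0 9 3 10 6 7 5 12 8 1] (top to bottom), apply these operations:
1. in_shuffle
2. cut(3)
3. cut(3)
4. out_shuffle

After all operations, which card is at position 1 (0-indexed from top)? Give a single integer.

Answer: 10

Derivation:
After op 1 (in_shuffle): [10 2 6 11 7 4 5 0 12 9 8 3 1]
After op 2 (cut(3)): [11 7 4 5 0 12 9 8 3 1 10 2 6]
After op 3 (cut(3)): [5 0 12 9 8 3 1 10 2 6 11 7 4]
After op 4 (out_shuffle): [5 10 0 2 12 6 9 11 8 7 3 4 1]
Position 1: card 10.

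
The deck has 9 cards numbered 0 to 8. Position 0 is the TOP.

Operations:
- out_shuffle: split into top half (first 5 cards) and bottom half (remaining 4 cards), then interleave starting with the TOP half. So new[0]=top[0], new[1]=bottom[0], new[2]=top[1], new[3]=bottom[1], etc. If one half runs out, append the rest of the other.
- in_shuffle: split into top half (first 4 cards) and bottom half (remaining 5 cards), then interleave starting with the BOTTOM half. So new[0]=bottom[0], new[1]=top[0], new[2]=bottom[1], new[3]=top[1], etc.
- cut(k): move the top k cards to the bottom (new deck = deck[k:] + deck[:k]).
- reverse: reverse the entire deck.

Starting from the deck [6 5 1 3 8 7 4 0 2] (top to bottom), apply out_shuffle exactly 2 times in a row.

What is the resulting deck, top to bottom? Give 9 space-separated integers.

After op 1 (out_shuffle): [6 7 5 4 1 0 3 2 8]
After op 2 (out_shuffle): [6 0 7 3 5 2 4 8 1]

Answer: 6 0 7 3 5 2 4 8 1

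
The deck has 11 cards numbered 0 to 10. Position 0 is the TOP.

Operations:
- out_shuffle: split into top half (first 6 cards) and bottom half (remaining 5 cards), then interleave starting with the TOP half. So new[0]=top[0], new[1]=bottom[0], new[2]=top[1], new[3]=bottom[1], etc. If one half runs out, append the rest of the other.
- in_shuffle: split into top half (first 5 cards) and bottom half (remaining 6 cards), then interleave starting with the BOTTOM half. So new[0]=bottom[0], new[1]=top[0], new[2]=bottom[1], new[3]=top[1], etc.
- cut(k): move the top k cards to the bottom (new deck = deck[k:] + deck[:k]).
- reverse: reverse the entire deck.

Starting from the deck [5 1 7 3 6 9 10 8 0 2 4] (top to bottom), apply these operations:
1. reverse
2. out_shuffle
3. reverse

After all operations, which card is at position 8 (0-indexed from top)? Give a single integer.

Answer: 2

Derivation:
After op 1 (reverse): [4 2 0 8 10 9 6 3 7 1 5]
After op 2 (out_shuffle): [4 6 2 3 0 7 8 1 10 5 9]
After op 3 (reverse): [9 5 10 1 8 7 0 3 2 6 4]
Position 8: card 2.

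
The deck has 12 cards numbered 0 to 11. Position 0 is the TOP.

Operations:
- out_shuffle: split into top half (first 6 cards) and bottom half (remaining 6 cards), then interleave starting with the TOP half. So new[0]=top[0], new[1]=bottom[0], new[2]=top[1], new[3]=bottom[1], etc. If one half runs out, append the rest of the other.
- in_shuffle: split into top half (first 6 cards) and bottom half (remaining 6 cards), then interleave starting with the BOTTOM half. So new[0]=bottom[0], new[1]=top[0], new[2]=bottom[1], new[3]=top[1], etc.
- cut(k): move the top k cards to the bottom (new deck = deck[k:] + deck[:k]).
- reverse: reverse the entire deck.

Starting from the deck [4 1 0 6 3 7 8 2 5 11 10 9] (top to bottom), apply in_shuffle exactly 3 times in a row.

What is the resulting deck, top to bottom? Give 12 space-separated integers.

Answer: 3 11 1 8 9 6 5 4 7 10 0 2

Derivation:
After op 1 (in_shuffle): [8 4 2 1 5 0 11 6 10 3 9 7]
After op 2 (in_shuffle): [11 8 6 4 10 2 3 1 9 5 7 0]
After op 3 (in_shuffle): [3 11 1 8 9 6 5 4 7 10 0 2]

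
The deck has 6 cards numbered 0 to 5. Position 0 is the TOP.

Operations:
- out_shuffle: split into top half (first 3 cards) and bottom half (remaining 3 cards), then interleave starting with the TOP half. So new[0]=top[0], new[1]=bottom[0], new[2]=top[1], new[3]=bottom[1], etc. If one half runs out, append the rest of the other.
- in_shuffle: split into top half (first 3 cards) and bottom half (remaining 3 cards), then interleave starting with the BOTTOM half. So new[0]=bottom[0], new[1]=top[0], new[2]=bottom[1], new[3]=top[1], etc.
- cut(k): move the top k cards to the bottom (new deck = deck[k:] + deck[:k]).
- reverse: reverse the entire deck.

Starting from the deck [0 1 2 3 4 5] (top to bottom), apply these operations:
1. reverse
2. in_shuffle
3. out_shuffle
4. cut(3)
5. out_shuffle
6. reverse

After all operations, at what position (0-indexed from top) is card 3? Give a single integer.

After op 1 (reverse): [5 4 3 2 1 0]
After op 2 (in_shuffle): [2 5 1 4 0 3]
After op 3 (out_shuffle): [2 4 5 0 1 3]
After op 4 (cut(3)): [0 1 3 2 4 5]
After op 5 (out_shuffle): [0 2 1 4 3 5]
After op 6 (reverse): [5 3 4 1 2 0]
Card 3 is at position 1.

Answer: 1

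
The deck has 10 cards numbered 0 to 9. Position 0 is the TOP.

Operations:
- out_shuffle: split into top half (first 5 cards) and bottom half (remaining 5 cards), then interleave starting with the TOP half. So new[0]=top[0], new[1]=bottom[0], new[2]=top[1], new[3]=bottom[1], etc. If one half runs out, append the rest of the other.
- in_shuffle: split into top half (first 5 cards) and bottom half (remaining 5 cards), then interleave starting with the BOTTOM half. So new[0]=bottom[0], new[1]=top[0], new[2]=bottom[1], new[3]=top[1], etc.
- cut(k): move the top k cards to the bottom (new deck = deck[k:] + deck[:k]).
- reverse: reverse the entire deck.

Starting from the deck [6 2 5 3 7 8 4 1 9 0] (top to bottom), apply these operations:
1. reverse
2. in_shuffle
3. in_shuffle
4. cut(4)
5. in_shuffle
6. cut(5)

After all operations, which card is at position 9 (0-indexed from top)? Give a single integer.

After op 1 (reverse): [0 9 1 4 8 7 3 5 2 6]
After op 2 (in_shuffle): [7 0 3 9 5 1 2 4 6 8]
After op 3 (in_shuffle): [1 7 2 0 4 3 6 9 8 5]
After op 4 (cut(4)): [4 3 6 9 8 5 1 7 2 0]
After op 5 (in_shuffle): [5 4 1 3 7 6 2 9 0 8]
After op 6 (cut(5)): [6 2 9 0 8 5 4 1 3 7]
Position 9: card 7.

Answer: 7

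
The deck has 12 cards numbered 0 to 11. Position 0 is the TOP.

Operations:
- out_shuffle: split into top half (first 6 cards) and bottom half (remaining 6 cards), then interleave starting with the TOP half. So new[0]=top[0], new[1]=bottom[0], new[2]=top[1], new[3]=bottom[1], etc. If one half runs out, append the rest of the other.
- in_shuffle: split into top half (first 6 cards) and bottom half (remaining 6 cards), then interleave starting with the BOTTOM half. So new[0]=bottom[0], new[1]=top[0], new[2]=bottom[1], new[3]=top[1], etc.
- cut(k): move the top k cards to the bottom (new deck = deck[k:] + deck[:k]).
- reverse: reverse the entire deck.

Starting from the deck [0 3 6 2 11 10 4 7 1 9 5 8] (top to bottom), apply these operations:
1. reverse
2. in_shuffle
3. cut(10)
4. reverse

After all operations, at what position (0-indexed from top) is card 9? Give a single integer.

Answer: 4

Derivation:
After op 1 (reverse): [8 5 9 1 7 4 10 11 2 6 3 0]
After op 2 (in_shuffle): [10 8 11 5 2 9 6 1 3 7 0 4]
After op 3 (cut(10)): [0 4 10 8 11 5 2 9 6 1 3 7]
After op 4 (reverse): [7 3 1 6 9 2 5 11 8 10 4 0]
Card 9 is at position 4.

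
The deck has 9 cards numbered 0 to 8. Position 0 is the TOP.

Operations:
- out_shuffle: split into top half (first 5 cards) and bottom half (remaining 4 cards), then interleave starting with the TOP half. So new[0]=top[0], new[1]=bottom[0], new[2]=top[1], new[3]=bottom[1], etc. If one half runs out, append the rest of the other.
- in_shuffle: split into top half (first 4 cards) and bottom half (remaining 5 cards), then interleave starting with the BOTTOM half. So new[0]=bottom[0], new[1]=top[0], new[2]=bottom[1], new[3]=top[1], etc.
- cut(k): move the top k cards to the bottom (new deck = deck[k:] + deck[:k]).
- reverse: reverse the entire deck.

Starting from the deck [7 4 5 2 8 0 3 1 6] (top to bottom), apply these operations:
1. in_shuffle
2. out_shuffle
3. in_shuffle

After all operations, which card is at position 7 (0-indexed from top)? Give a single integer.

After op 1 (in_shuffle): [8 7 0 4 3 5 1 2 6]
After op 2 (out_shuffle): [8 5 7 1 0 2 4 6 3]
After op 3 (in_shuffle): [0 8 2 5 4 7 6 1 3]
Position 7: card 1.

Answer: 1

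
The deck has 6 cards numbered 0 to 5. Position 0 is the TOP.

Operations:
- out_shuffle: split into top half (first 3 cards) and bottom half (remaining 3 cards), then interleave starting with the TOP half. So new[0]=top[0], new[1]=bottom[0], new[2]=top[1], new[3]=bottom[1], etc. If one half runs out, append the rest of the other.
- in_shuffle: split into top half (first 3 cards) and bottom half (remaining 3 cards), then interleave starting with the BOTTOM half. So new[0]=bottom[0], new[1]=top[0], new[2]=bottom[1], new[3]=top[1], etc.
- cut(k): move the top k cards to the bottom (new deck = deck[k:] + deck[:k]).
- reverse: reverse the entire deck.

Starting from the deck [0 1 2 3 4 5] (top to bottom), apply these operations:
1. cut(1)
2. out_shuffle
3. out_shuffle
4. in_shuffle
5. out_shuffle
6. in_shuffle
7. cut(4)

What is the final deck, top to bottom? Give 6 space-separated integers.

Answer: 4 1 0 3 2 5

Derivation:
After op 1 (cut(1)): [1 2 3 4 5 0]
After op 2 (out_shuffle): [1 4 2 5 3 0]
After op 3 (out_shuffle): [1 5 4 3 2 0]
After op 4 (in_shuffle): [3 1 2 5 0 4]
After op 5 (out_shuffle): [3 5 1 0 2 4]
After op 6 (in_shuffle): [0 3 2 5 4 1]
After op 7 (cut(4)): [4 1 0 3 2 5]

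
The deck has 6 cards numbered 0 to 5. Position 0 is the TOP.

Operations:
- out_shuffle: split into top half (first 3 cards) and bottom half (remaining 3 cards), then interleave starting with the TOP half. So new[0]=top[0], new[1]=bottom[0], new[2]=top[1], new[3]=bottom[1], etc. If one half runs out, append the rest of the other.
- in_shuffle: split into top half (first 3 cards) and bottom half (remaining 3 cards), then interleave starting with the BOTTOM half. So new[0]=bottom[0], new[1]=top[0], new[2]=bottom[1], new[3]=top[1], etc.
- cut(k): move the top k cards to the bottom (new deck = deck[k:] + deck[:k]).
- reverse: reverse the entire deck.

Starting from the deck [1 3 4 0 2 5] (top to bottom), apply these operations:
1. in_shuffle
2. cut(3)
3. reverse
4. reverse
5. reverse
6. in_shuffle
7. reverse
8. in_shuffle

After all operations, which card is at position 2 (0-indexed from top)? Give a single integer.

After op 1 (in_shuffle): [0 1 2 3 5 4]
After op 2 (cut(3)): [3 5 4 0 1 2]
After op 3 (reverse): [2 1 0 4 5 3]
After op 4 (reverse): [3 5 4 0 1 2]
After op 5 (reverse): [2 1 0 4 5 3]
After op 6 (in_shuffle): [4 2 5 1 3 0]
After op 7 (reverse): [0 3 1 5 2 4]
After op 8 (in_shuffle): [5 0 2 3 4 1]
Position 2: card 2.

Answer: 2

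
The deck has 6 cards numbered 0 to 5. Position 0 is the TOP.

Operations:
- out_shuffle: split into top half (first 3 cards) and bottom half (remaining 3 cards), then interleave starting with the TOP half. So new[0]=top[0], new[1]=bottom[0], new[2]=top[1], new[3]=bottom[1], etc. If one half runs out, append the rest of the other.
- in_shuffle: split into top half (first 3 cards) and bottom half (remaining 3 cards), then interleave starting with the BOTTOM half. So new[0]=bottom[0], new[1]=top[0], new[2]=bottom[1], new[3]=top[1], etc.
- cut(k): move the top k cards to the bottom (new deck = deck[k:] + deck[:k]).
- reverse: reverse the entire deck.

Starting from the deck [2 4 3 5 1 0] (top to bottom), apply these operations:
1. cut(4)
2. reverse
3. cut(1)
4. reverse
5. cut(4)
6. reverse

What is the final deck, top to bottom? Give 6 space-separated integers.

After op 1 (cut(4)): [1 0 2 4 3 5]
After op 2 (reverse): [5 3 4 2 0 1]
After op 3 (cut(1)): [3 4 2 0 1 5]
After op 4 (reverse): [5 1 0 2 4 3]
After op 5 (cut(4)): [4 3 5 1 0 2]
After op 6 (reverse): [2 0 1 5 3 4]

Answer: 2 0 1 5 3 4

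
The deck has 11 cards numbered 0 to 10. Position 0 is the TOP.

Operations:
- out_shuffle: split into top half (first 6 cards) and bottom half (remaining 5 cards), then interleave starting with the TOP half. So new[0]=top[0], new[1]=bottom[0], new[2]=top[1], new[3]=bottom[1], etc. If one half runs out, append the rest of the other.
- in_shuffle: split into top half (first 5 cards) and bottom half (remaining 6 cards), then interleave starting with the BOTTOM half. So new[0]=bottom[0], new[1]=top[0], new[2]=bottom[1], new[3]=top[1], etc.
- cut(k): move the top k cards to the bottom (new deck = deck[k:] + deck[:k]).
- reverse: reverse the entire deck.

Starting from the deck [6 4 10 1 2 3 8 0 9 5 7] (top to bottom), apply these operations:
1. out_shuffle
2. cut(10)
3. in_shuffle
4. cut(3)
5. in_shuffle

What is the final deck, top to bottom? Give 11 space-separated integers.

After op 1 (out_shuffle): [6 8 4 0 10 9 1 5 2 7 3]
After op 2 (cut(10)): [3 6 8 4 0 10 9 1 5 2 7]
After op 3 (in_shuffle): [10 3 9 6 1 8 5 4 2 0 7]
After op 4 (cut(3)): [6 1 8 5 4 2 0 7 10 3 9]
After op 5 (in_shuffle): [2 6 0 1 7 8 10 5 3 4 9]

Answer: 2 6 0 1 7 8 10 5 3 4 9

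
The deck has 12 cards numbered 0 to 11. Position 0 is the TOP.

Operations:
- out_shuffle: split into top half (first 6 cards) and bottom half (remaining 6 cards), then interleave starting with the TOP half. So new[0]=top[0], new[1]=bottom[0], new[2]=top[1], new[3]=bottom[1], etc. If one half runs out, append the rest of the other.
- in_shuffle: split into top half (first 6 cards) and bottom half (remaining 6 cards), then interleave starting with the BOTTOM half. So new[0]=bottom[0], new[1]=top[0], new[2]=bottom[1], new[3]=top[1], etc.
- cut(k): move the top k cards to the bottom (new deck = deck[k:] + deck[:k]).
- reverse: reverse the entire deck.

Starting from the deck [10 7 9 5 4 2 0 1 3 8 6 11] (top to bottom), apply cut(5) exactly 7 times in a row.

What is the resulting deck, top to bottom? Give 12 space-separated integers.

After op 1 (cut(5)): [2 0 1 3 8 6 11 10 7 9 5 4]
After op 2 (cut(5)): [6 11 10 7 9 5 4 2 0 1 3 8]
After op 3 (cut(5)): [5 4 2 0 1 3 8 6 11 10 7 9]
After op 4 (cut(5)): [3 8 6 11 10 7 9 5 4 2 0 1]
After op 5 (cut(5)): [7 9 5 4 2 0 1 3 8 6 11 10]
After op 6 (cut(5)): [0 1 3 8 6 11 10 7 9 5 4 2]
After op 7 (cut(5)): [11 10 7 9 5 4 2 0 1 3 8 6]

Answer: 11 10 7 9 5 4 2 0 1 3 8 6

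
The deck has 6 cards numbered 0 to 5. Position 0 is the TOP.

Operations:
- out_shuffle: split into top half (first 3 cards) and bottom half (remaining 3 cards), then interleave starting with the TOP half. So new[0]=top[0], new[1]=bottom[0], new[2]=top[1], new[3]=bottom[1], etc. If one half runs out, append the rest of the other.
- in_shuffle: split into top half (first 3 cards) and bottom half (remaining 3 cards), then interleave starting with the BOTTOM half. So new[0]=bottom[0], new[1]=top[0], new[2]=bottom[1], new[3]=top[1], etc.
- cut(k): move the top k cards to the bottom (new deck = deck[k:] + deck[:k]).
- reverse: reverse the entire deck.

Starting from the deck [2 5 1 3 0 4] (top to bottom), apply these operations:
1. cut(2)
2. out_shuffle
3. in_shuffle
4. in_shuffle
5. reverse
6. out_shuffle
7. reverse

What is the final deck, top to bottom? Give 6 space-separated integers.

Answer: 4 1 2 3 5 0

Derivation:
After op 1 (cut(2)): [1 3 0 4 2 5]
After op 2 (out_shuffle): [1 4 3 2 0 5]
After op 3 (in_shuffle): [2 1 0 4 5 3]
After op 4 (in_shuffle): [4 2 5 1 3 0]
After op 5 (reverse): [0 3 1 5 2 4]
After op 6 (out_shuffle): [0 5 3 2 1 4]
After op 7 (reverse): [4 1 2 3 5 0]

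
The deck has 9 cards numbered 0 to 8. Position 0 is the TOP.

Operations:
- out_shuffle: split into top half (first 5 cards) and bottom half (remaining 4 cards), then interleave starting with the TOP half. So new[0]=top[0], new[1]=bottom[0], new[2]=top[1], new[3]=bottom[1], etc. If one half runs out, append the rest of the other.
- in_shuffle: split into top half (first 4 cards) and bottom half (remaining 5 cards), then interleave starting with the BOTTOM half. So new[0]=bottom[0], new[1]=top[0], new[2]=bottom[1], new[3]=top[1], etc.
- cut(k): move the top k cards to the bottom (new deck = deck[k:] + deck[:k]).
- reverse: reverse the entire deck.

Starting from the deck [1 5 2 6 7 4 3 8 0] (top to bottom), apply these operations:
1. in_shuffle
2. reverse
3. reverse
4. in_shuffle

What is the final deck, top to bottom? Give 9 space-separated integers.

After op 1 (in_shuffle): [7 1 4 5 3 2 8 6 0]
After op 2 (reverse): [0 6 8 2 3 5 4 1 7]
After op 3 (reverse): [7 1 4 5 3 2 8 6 0]
After op 4 (in_shuffle): [3 7 2 1 8 4 6 5 0]

Answer: 3 7 2 1 8 4 6 5 0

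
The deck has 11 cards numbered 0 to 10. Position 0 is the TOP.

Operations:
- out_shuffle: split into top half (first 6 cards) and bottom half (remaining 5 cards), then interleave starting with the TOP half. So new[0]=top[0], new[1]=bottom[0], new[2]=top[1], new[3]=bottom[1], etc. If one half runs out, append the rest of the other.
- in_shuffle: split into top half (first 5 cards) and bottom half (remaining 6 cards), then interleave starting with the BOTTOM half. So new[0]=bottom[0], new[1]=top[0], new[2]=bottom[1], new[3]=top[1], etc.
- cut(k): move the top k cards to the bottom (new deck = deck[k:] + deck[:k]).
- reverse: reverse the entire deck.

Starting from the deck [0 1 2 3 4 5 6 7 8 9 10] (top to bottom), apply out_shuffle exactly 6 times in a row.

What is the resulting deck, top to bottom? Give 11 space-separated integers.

Answer: 0 5 10 4 9 3 8 2 7 1 6

Derivation:
After op 1 (out_shuffle): [0 6 1 7 2 8 3 9 4 10 5]
After op 2 (out_shuffle): [0 3 6 9 1 4 7 10 2 5 8]
After op 3 (out_shuffle): [0 7 3 10 6 2 9 5 1 8 4]
After op 4 (out_shuffle): [0 9 7 5 3 1 10 8 6 4 2]
After op 5 (out_shuffle): [0 10 9 8 7 6 5 4 3 2 1]
After op 6 (out_shuffle): [0 5 10 4 9 3 8 2 7 1 6]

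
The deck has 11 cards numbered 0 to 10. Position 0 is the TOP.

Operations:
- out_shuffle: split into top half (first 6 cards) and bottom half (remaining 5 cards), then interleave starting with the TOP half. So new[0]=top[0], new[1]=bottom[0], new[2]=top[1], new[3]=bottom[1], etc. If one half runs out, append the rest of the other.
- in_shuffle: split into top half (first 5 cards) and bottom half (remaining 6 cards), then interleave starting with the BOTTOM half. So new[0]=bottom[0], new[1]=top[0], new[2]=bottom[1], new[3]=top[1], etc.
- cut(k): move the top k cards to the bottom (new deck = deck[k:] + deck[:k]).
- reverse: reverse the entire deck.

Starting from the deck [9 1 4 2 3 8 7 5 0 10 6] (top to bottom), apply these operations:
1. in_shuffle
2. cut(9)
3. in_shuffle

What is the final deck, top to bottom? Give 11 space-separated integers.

Answer: 1 3 5 6 4 8 0 9 2 7 10

Derivation:
After op 1 (in_shuffle): [8 9 7 1 5 4 0 2 10 3 6]
After op 2 (cut(9)): [3 6 8 9 7 1 5 4 0 2 10]
After op 3 (in_shuffle): [1 3 5 6 4 8 0 9 2 7 10]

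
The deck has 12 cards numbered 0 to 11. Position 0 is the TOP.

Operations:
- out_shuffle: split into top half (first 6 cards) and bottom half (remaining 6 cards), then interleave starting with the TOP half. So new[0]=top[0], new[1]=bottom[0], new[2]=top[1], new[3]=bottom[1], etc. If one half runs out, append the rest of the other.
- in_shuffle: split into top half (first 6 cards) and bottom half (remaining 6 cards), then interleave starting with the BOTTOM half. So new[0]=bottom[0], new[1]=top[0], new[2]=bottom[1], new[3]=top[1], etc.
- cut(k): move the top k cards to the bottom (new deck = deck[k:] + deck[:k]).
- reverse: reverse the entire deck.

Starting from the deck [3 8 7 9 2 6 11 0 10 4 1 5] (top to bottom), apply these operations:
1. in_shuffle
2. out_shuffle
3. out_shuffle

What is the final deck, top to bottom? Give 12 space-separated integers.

Answer: 11 8 4 2 3 10 9 5 0 7 1 6

Derivation:
After op 1 (in_shuffle): [11 3 0 8 10 7 4 9 1 2 5 6]
After op 2 (out_shuffle): [11 4 3 9 0 1 8 2 10 5 7 6]
After op 3 (out_shuffle): [11 8 4 2 3 10 9 5 0 7 1 6]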